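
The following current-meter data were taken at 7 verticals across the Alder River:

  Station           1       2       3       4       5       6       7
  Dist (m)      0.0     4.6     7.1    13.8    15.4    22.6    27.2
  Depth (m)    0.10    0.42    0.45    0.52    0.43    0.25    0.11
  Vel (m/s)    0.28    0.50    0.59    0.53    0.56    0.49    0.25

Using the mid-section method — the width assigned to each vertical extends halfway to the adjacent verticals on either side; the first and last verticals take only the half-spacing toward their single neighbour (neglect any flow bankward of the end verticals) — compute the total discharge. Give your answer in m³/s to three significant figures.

w_1 = (4.6 − 0.0)/2 = 2.3 m; q_1 = 0.28 × 0.10 × 2.3 = 0.06440 m³/s
w_2 = (7.1 − 0.0)/2 = 3.55 m; q_2 = 0.50 × 0.42 × 3.55 = 0.7455 m³/s
w_3 = (13.8 − 4.6)/2 = 4.6 m; q_3 = 0.59 × 0.45 × 4.6 = 1.221 m³/s
w_4 = (15.4 − 7.1)/2 = 4.15 m; q_4 = 0.53 × 0.52 × 4.15 = 1.144 m³/s
w_5 = (22.6 − 13.8)/2 = 4.4 m; q_5 = 0.56 × 0.43 × 4.4 = 1.060 m³/s
w_6 = (27.2 − 15.4)/2 = 5.9 m; q_6 = 0.49 × 0.25 × 5.9 = 0.7228 m³/s
w_7 = (27.2 − 22.6)/2 = 2.3 m; q_7 = 0.25 × 0.11 × 2.3 = 0.06325 m³/s
Q = Σ qᵢ = 5.020 m³/s

5.02 m³/s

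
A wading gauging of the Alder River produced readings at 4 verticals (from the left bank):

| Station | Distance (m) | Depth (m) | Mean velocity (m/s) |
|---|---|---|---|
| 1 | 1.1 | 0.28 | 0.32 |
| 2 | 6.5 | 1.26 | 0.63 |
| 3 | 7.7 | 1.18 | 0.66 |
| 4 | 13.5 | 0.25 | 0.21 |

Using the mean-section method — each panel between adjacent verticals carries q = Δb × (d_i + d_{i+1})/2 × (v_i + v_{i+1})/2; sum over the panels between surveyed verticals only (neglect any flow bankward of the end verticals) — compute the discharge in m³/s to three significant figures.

Panel 1-2: Δb = 5.4 m, d̄ = (0.28+1.26)/2 = 0.77, v̄ = (0.32+0.63)/2 = 0.475 → q = 5.4×0.77×0.475 = 1.975 m³/s
Panel 2-3: Δb = 1.2 m, d̄ = (1.26+1.18)/2 = 1.22, v̄ = (0.63+0.66)/2 = 0.645 → q = 1.2×1.22×0.645 = 0.9443 m³/s
Panel 3-4: Δb = 5.8 m, d̄ = (1.18+0.25)/2 = 0.715, v̄ = (0.66+0.21)/2 = 0.435 → q = 5.8×0.715×0.435 = 1.804 m³/s
Q = Σ q = 4.723 m³/s

4.72 m³/s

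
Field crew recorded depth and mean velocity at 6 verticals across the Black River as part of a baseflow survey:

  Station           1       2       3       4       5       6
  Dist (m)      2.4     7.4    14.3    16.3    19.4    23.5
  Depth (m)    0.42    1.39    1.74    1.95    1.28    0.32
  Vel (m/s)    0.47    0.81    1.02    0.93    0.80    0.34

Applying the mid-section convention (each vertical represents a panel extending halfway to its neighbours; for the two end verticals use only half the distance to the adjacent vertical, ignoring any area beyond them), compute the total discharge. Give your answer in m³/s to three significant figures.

w_1 = (7.4 − 2.4)/2 = 2.5 m; q_1 = 0.47 × 0.42 × 2.5 = 0.4935 m³/s
w_2 = (14.3 − 2.4)/2 = 5.95 m; q_2 = 0.81 × 1.39 × 5.95 = 6.699 m³/s
w_3 = (16.3 − 7.4)/2 = 4.45 m; q_3 = 1.02 × 1.74 × 4.45 = 7.898 m³/s
w_4 = (19.4 − 14.3)/2 = 2.55 m; q_4 = 0.93 × 1.95 × 2.55 = 4.624 m³/s
w_5 = (23.5 − 16.3)/2 = 3.6 m; q_5 = 0.80 × 1.28 × 3.6 = 3.686 m³/s
w_6 = (23.5 − 19.4)/2 = 2.05 m; q_6 = 0.34 × 0.32 × 2.05 = 0.2230 m³/s
Q = Σ qᵢ = 23.62 m³/s

23.6 m³/s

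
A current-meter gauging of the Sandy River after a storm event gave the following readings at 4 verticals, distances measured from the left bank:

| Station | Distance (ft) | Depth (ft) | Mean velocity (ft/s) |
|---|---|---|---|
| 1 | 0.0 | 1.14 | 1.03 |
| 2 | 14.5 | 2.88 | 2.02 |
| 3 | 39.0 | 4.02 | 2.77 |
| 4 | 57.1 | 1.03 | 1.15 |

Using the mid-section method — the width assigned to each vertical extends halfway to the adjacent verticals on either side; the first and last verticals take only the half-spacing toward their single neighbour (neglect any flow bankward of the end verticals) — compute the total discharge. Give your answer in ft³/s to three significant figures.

w_1 = (14.5 − 0.0)/2 = 7.25 ft; q_1 = 1.03 × 1.14 × 7.25 = 8.513 ft³/s
w_2 = (39.0 − 0.0)/2 = 19.5 ft; q_2 = 2.02 × 2.88 × 19.5 = 113.4 ft³/s
w_3 = (57.1 − 14.5)/2 = 21.3 ft; q_3 = 2.77 × 4.02 × 21.3 = 237.2 ft³/s
w_4 = (57.1 − 39.0)/2 = 9.05 ft; q_4 = 1.15 × 1.03 × 9.05 = 10.72 ft³/s
Q = Σ qᵢ = 369.9 ft³/s

370 ft³/s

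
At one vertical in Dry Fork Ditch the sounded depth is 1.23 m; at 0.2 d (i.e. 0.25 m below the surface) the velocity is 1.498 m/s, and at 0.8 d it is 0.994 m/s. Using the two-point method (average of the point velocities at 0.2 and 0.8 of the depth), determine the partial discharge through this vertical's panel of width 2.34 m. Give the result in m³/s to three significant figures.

3.59 m³/s

v̄ = (1.498 + 0.994) / 2 = 1.246 m/s
q = v̄ × d × w = 1.246 × 1.23 × 2.34 = 3.586 m³/s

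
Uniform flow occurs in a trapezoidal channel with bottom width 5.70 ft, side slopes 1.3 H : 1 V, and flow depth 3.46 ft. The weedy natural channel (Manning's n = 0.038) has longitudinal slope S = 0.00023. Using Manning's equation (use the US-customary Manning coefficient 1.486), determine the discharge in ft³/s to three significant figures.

A = (b + z·y)·y = (5.70 + 1.3×3.46)×3.46 = 35.29 ft²
P = b + 2y√(1+z²) = 5.70 + 2×3.46×√(1+1.3²) = 17.05 ft
R = A/P = 35.29/17.05 = 2.070 ft
Q = (1.486/n)·A·R^(2/3)·S^(1/2) = (1.486/0.038) × 35.29 × 2.070^(2/3) × 0.00023^(1/2) = 33.98 ft³/s

34.0 ft³/s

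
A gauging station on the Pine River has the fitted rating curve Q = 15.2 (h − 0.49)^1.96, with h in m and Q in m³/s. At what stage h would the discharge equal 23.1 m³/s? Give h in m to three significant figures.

1.73 m

h − h₀ = (Q/C)^(1/b) = (23.1/15.2)^(1/1.96) = 1.238 m
h = 0.49 + 1.238 = 1.728 m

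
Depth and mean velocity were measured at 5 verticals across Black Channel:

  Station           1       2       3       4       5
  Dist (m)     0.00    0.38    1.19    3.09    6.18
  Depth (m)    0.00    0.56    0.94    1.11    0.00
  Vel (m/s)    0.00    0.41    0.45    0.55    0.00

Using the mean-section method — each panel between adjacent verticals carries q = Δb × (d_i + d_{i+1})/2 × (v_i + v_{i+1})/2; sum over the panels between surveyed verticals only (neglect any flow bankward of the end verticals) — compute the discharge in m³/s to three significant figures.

1.73 m³/s

Panel 1-2: Δb = 0.38 m, d̄ = (0.00+0.56)/2 = 0.28, v̄ = (0.00+0.41)/2 = 0.205 → q = 0.38×0.28×0.205 = 0.02181 m³/s
Panel 2-3: Δb = 0.81 m, d̄ = (0.56+0.94)/2 = 0.75, v̄ = (0.41+0.45)/2 = 0.43 → q = 0.81×0.75×0.43 = 0.2612 m³/s
Panel 3-4: Δb = 1.9 m, d̄ = (0.94+1.11)/2 = 1.025, v̄ = (0.45+0.55)/2 = 0.5 → q = 1.9×1.025×0.5 = 0.9738 m³/s
Panel 4-5: Δb = 3.09 m, d̄ = (1.11+0.00)/2 = 0.555, v̄ = (0.55+0.00)/2 = 0.275 → q = 3.09×0.555×0.275 = 0.4716 m³/s
Q = Σ q = 1.728 m³/s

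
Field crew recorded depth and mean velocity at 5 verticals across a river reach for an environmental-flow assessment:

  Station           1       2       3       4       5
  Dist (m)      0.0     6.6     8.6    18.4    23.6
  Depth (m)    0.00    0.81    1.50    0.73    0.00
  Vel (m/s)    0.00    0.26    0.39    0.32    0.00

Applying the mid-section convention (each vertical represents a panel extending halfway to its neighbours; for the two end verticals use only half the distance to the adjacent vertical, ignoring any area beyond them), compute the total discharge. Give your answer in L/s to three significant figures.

w_2 = (8.6 − 0.0)/2 = 4.3 m; q_2 = 0.26 × 0.81 × 4.3 = 0.9056 m³/s
w_3 = (18.4 − 6.6)/2 = 5.9 m; q_3 = 0.39 × 1.50 × 5.9 = 3.452 m³/s
w_4 = (23.6 − 8.6)/2 = 7.5 m; q_4 = 0.32 × 0.73 × 7.5 = 1.752 m³/s
Stations 1, 5 contribute zero (depth or velocity is 0).
Q = Σ qᵢ = 6.109 m³/s
= 6.109 × 1000 = 6109 L/s

6110 L/s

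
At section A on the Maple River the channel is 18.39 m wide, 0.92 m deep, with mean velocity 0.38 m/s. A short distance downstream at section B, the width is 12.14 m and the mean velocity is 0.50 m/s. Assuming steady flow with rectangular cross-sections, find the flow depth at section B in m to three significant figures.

1.06 m

Q = A₁V₁ = (18.39×0.92) × 0.38 = 6.429 m³/s
d₂ = Q/(b₂ V₂) = 6.429/(12.14×0.50) = 1.059 m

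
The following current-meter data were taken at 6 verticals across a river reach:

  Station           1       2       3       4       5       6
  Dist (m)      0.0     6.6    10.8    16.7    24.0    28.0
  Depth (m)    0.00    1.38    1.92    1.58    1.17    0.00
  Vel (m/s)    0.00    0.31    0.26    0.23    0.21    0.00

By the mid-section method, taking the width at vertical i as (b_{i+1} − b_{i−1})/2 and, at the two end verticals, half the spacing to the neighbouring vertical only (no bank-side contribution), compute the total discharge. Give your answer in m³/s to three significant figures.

8.62 m³/s

w_2 = (10.8 − 0.0)/2 = 5.4 m; q_2 = 0.31 × 1.38 × 5.4 = 2.310 m³/s
w_3 = (16.7 − 6.6)/2 = 5.05 m; q_3 = 0.26 × 1.92 × 5.05 = 2.521 m³/s
w_4 = (24.0 − 10.8)/2 = 6.6 m; q_4 = 0.23 × 1.58 × 6.6 = 2.398 m³/s
w_5 = (28.0 − 16.7)/2 = 5.65 m; q_5 = 0.21 × 1.17 × 5.65 = 1.388 m³/s
Stations 1, 6 contribute zero (depth or velocity is 0).
Q = Σ qᵢ = 8.618 m³/s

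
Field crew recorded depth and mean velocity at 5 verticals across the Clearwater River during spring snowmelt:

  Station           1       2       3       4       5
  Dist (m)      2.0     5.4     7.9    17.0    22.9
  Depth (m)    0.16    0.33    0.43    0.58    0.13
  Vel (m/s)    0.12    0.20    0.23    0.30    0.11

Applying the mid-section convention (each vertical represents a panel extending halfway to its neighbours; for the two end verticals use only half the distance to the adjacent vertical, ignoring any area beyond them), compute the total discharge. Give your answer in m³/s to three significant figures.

w_1 = (5.4 − 2.0)/2 = 1.7 m; q_1 = 0.12 × 0.16 × 1.7 = 0.03264 m³/s
w_2 = (7.9 − 2.0)/2 = 2.95 m; q_2 = 0.20 × 0.33 × 2.95 = 0.1947 m³/s
w_3 = (17.0 − 5.4)/2 = 5.8 m; q_3 = 0.23 × 0.43 × 5.8 = 0.5736 m³/s
w_4 = (22.9 − 7.9)/2 = 7.5 m; q_4 = 0.30 × 0.58 × 7.5 = 1.305 m³/s
w_5 = (22.9 − 17.0)/2 = 2.95 m; q_5 = 0.11 × 0.13 × 2.95 = 0.04219 m³/s
Q = Σ qᵢ = 2.148 m³/s

2.15 m³/s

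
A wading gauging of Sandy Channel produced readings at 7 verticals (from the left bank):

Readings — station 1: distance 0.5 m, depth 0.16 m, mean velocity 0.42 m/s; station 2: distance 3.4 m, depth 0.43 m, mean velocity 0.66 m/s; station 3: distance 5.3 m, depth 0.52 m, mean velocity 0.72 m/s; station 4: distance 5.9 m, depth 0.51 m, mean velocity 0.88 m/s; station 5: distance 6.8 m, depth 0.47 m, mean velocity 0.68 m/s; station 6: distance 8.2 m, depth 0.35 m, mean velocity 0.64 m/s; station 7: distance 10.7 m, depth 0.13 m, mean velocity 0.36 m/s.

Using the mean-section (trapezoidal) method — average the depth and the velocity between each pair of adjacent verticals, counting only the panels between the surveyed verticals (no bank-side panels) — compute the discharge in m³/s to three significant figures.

2.35 m³/s

Panel 1-2: Δb = 2.9 m, d̄ = (0.16+0.43)/2 = 0.295, v̄ = (0.42+0.66)/2 = 0.54 → q = 2.9×0.295×0.54 = 0.4620 m³/s
Panel 2-3: Δb = 1.9 m, d̄ = (0.43+0.52)/2 = 0.475, v̄ = (0.66+0.72)/2 = 0.69 → q = 1.9×0.475×0.69 = 0.6227 m³/s
Panel 3-4: Δb = 0.6 m, d̄ = (0.52+0.51)/2 = 0.515, v̄ = (0.72+0.88)/2 = 0.8 → q = 0.6×0.515×0.8 = 0.2472 m³/s
Panel 4-5: Δb = 0.9 m, d̄ = (0.51+0.47)/2 = 0.49, v̄ = (0.88+0.68)/2 = 0.78 → q = 0.9×0.49×0.78 = 0.3440 m³/s
Panel 5-6: Δb = 1.4 m, d̄ = (0.47+0.35)/2 = 0.41, v̄ = (0.68+0.64)/2 = 0.66 → q = 1.4×0.41×0.66 = 0.3788 m³/s
Panel 6-7: Δb = 2.5 m, d̄ = (0.35+0.13)/2 = 0.24, v̄ = (0.64+0.36)/2 = 0.5 → q = 2.5×0.24×0.5 = 0.3000 m³/s
Q = Σ q = 2.355 m³/s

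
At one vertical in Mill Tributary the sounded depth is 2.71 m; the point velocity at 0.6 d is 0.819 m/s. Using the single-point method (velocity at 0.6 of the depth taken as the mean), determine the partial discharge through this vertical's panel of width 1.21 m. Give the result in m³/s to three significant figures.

2.69 m³/s

v̄ = v₀.₆ = 0.819 m/s
q = v̄ × d × w = 0.8190 × 2.71 × 1.21 = 2.686 m³/s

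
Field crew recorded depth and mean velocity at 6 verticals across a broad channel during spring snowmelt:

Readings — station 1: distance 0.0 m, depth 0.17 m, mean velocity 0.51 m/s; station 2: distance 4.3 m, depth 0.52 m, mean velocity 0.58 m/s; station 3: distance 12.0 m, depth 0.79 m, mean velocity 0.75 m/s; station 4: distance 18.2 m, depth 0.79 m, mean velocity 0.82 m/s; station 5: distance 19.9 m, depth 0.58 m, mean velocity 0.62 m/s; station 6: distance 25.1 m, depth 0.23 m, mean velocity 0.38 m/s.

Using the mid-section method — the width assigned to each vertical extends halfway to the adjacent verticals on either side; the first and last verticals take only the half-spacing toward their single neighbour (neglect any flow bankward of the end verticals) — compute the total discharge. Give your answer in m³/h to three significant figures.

36500 m³/h

w_1 = (4.3 − 0.0)/2 = 2.15 m; q_1 = 0.51 × 0.17 × 2.15 = 0.1864 m³/s
w_2 = (12.0 − 0.0)/2 = 6 m; q_2 = 0.58 × 0.52 × 6 = 1.810 m³/s
w_3 = (18.2 − 4.3)/2 = 6.95 m; q_3 = 0.75 × 0.79 × 6.95 = 4.118 m³/s
w_4 = (19.9 − 12.0)/2 = 3.95 m; q_4 = 0.82 × 0.79 × 3.95 = 2.559 m³/s
w_5 = (25.1 − 18.2)/2 = 3.45 m; q_5 = 0.62 × 0.58 × 3.45 = 1.241 m³/s
w_6 = (25.1 − 19.9)/2 = 2.6 m; q_6 = 0.38 × 0.23 × 2.6 = 0.2272 m³/s
Q = Σ qᵢ = 10.14 m³/s
= 10.14 × 3600 = 36510 m³/h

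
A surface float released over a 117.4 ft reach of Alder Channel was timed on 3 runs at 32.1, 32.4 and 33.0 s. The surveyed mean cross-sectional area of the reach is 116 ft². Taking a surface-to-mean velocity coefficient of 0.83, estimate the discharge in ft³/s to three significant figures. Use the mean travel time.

348 ft³/s

t̄ = (32.1 + 32.4 + 33.0) / 3 = 32.5 s
v_surface = L / t̄ = 117.4 / 32.5 = 3.612 ft/s
v_mean = 0.83 × 3.612 = 2.998 ft/s
Q = A × v_mean = 116 × 2.998 = 347.8 ft³/s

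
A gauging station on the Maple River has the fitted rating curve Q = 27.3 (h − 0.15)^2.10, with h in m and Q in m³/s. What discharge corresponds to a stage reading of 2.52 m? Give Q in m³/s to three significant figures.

Q = 27.3 × (2.52 − 0.15)^2.10 = 27.3 × 2.37^2.10 = 167.2 m³/s

167 m³/s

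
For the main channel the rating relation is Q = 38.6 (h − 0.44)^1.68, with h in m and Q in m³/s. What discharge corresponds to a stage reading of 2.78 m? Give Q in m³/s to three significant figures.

161 m³/s

Q = 38.6 × (2.78 − 0.44)^1.68 = 38.6 × 2.34^1.68 = 161.0 m³/s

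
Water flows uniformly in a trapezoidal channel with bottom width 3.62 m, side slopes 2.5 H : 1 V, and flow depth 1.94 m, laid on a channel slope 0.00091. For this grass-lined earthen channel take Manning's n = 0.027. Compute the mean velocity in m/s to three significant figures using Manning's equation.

1.24 m/s

A = (b + z·y)·y = (3.62 + 2.5×1.94)×1.94 = 16.43 m²
P = b + 2y√(1+z²) = 3.62 + 2×1.94×√(1+2.5²) = 14.07 m
R = A/P = 16.43/14.07 = 1.168 m
Q = (1/n)·A·R^(2/3)·S^(1/2) = (1/0.027) × 16.43 × 1.168^(2/3) × 0.00091^(1/2) = 20.36 m³/s
V = Q/A = 20.36/16.43 = 1.239 m/s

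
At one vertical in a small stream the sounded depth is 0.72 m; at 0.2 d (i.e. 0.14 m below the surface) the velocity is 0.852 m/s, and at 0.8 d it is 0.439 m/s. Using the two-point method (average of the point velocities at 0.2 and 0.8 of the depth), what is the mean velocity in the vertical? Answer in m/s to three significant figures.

v̄ = (0.852 + 0.439) / 2 = 0.6455 m/s

0.646 m/s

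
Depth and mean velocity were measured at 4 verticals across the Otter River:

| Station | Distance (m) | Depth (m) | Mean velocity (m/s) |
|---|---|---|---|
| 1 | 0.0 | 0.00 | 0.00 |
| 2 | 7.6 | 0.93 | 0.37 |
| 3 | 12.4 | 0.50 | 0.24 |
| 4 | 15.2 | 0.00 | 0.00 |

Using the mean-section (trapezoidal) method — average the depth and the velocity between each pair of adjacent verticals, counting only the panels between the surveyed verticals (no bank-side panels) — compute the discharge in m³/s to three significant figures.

1.78 m³/s

Panel 1-2: Δb = 7.6 m, d̄ = (0.00+0.93)/2 = 0.465, v̄ = (0.00+0.37)/2 = 0.185 → q = 7.6×0.465×0.185 = 0.6538 m³/s
Panel 2-3: Δb = 4.8 m, d̄ = (0.93+0.50)/2 = 0.715, v̄ = (0.37+0.24)/2 = 0.305 → q = 4.8×0.715×0.305 = 1.047 m³/s
Panel 3-4: Δb = 2.8 m, d̄ = (0.50+0.00)/2 = 0.25, v̄ = (0.24+0.00)/2 = 0.12 → q = 2.8×0.25×0.12 = 0.08400 m³/s
Q = Σ q = 1.785 m³/s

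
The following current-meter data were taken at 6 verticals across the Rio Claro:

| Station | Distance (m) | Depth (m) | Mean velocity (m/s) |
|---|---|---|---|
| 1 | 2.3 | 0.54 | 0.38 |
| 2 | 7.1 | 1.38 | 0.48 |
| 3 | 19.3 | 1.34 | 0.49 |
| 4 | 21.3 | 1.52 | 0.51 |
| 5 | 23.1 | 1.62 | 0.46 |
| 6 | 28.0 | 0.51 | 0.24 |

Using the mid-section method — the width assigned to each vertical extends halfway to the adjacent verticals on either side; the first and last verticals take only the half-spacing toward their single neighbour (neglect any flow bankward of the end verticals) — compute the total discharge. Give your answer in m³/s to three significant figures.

w_1 = (7.1 − 2.3)/2 = 2.4 m; q_1 = 0.38 × 0.54 × 2.4 = 0.4925 m³/s
w_2 = (19.3 − 2.3)/2 = 8.5 m; q_2 = 0.48 × 1.38 × 8.5 = 5.630 m³/s
w_3 = (21.3 − 7.1)/2 = 7.1 m; q_3 = 0.49 × 1.34 × 7.1 = 4.662 m³/s
w_4 = (23.1 − 19.3)/2 = 1.9 m; q_4 = 0.51 × 1.52 × 1.9 = 1.473 m³/s
w_5 = (28.0 − 21.3)/2 = 3.35 m; q_5 = 0.46 × 1.62 × 3.35 = 2.496 m³/s
w_6 = (28.0 − 23.1)/2 = 2.45 m; q_6 = 0.24 × 0.51 × 2.45 = 0.2999 m³/s
Q = Σ qᵢ = 15.05 m³/s

15.1 m³/s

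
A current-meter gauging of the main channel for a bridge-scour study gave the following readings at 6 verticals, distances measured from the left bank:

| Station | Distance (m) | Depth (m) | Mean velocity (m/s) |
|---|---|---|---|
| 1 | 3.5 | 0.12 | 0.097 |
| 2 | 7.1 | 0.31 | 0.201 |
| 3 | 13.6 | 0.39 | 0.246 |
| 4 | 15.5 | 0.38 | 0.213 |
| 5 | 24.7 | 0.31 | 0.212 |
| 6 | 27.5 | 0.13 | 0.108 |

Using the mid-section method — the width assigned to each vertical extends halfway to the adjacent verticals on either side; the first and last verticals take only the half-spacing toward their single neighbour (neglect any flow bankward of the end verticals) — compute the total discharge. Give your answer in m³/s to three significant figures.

1.60 m³/s

w_1 = (7.1 − 3.5)/2 = 1.8 m; q_1 = 0.097 × 0.12 × 1.8 = 0.02095 m³/s
w_2 = (13.6 − 3.5)/2 = 5.05 m; q_2 = 0.201 × 0.31 × 5.05 = 0.3147 m³/s
w_3 = (15.5 − 7.1)/2 = 4.2 m; q_3 = 0.246 × 0.39 × 4.2 = 0.4029 m³/s
w_4 = (24.7 − 13.6)/2 = 5.55 m; q_4 = 0.213 × 0.38 × 5.55 = 0.4492 m³/s
w_5 = (27.5 − 15.5)/2 = 6 m; q_5 = 0.212 × 0.31 × 6 = 0.3943 m³/s
w_6 = (27.5 − 24.7)/2 = 1.4 m; q_6 = 0.108 × 0.13 × 1.4 = 0.01966 m³/s
Q = Σ qᵢ = 1.602 m³/s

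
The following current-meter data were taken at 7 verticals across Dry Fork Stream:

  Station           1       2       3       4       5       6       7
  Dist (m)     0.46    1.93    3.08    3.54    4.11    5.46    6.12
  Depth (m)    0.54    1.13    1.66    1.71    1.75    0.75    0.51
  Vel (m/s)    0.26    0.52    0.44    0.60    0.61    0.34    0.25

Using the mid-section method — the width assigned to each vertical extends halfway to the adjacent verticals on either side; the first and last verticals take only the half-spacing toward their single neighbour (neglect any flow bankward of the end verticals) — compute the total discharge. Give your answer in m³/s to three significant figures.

3.31 m³/s

w_1 = (1.93 − 0.46)/2 = 0.735 m; q_1 = 0.26 × 0.54 × 0.735 = 0.1032 m³/s
w_2 = (3.08 − 0.46)/2 = 1.31 m; q_2 = 0.52 × 1.13 × 1.31 = 0.7698 m³/s
w_3 = (3.54 − 1.93)/2 = 0.805 m; q_3 = 0.44 × 1.66 × 0.805 = 0.5880 m³/s
w_4 = (4.11 − 3.08)/2 = 0.515 m; q_4 = 0.60 × 1.71 × 0.515 = 0.5284 m³/s
w_5 = (5.46 − 3.54)/2 = 0.96 m; q_5 = 0.61 × 1.75 × 0.96 = 1.025 m³/s
w_6 = (6.12 − 4.11)/2 = 1.005 m; q_6 = 0.34 × 0.75 × 1.005 = 0.2563 m³/s
w_7 = (6.12 − 5.46)/2 = 0.33 m; q_7 = 0.25 × 0.51 × 0.33 = 0.04208 m³/s
Q = Σ qᵢ = 3.312 m³/s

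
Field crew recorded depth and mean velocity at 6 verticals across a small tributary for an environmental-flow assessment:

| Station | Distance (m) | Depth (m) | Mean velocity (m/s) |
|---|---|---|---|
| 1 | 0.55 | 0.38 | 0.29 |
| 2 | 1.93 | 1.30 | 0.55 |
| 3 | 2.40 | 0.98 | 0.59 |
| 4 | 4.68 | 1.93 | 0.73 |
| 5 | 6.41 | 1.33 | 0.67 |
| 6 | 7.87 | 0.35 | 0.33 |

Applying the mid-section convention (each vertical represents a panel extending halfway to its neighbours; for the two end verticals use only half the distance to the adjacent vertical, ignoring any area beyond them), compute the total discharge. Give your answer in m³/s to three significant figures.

5.86 m³/s

w_1 = (1.93 − 0.55)/2 = 0.69 m; q_1 = 0.29 × 0.38 × 0.69 = 0.07604 m³/s
w_2 = (2.40 − 0.55)/2 = 0.925 m; q_2 = 0.55 × 1.30 × 0.925 = 0.6614 m³/s
w_3 = (4.68 − 1.93)/2 = 1.375 m; q_3 = 0.59 × 0.98 × 1.375 = 0.7950 m³/s
w_4 = (6.41 − 2.40)/2 = 2.005 m; q_4 = 0.73 × 1.93 × 2.005 = 2.825 m³/s
w_5 = (7.87 − 4.68)/2 = 1.595 m; q_5 = 0.67 × 1.33 × 1.595 = 1.421 m³/s
w_6 = (7.87 − 6.41)/2 = 0.73 m; q_6 = 0.33 × 0.35 × 0.73 = 0.08432 m³/s
Q = Σ qᵢ = 5.863 m³/s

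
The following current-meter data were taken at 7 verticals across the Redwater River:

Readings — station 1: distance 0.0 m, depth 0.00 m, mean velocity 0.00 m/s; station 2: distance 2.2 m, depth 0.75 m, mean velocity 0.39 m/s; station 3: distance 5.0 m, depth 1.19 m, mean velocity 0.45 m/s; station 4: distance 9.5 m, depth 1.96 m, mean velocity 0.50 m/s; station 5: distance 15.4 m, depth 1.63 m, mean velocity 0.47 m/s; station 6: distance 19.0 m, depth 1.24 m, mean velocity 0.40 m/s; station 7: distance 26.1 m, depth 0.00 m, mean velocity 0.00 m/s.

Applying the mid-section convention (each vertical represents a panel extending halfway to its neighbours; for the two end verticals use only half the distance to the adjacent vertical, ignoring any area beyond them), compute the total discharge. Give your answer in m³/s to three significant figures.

w_2 = (5.0 − 0.0)/2 = 2.5 m; q_2 = 0.39 × 0.75 × 2.5 = 0.7313 m³/s
w_3 = (9.5 − 2.2)/2 = 3.65 m; q_3 = 0.45 × 1.19 × 3.65 = 1.955 m³/s
w_4 = (15.4 − 5.0)/2 = 5.2 m; q_4 = 0.50 × 1.96 × 5.2 = 5.096 m³/s
w_5 = (19.0 − 9.5)/2 = 4.75 m; q_5 = 0.47 × 1.63 × 4.75 = 3.639 m³/s
w_6 = (26.1 − 15.4)/2 = 5.35 m; q_6 = 0.40 × 1.24 × 5.35 = 2.654 m³/s
Stations 1, 7 contribute zero (depth or velocity is 0).
Q = Σ qᵢ = 14.07 m³/s

14.1 m³/s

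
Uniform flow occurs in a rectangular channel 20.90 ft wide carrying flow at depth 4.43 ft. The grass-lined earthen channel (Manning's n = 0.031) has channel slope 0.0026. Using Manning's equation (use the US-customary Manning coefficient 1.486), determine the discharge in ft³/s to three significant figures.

A = b·y = 20.90 × 4.43 = 92.59 ft²
P = b + 2y = 20.90 + 2×4.43 = 29.76 ft
R = A/P = 92.59/29.76 = 3.111 ft
Q = (1.486/n)·A·R^(2/3)·S^(1/2) = (1.486/0.031) × 92.59 × 3.111^(2/3) × 0.0026^(1/2) = 482.3 ft³/s

482 ft³/s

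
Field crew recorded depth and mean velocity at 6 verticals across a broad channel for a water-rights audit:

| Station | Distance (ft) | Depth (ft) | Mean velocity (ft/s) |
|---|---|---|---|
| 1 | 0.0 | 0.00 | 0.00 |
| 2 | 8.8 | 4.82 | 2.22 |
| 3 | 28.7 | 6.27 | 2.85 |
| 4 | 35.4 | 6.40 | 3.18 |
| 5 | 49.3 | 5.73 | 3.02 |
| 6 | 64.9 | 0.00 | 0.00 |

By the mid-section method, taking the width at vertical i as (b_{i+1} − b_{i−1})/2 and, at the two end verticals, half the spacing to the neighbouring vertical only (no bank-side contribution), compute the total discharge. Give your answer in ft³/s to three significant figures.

w_2 = (28.7 − 0.0)/2 = 14.35 ft; q_2 = 2.22 × 4.82 × 14.35 = 153.6 ft³/s
w_3 = (35.4 − 8.8)/2 = 13.3 ft; q_3 = 2.85 × 6.27 × 13.3 = 237.7 ft³/s
w_4 = (49.3 − 28.7)/2 = 10.3 ft; q_4 = 3.18 × 6.40 × 10.3 = 209.6 ft³/s
w_5 = (64.9 − 35.4)/2 = 14.75 ft; q_5 = 3.02 × 5.73 × 14.75 = 255.2 ft³/s
Stations 1, 6 contribute zero (depth or velocity is 0).
Q = Σ qᵢ = 856.1 ft³/s

856 ft³/s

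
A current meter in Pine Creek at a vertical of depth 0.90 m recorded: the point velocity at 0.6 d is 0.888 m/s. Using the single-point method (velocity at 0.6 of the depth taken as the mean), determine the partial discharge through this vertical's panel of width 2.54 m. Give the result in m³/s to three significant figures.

v̄ = v₀.₆ = 0.888 m/s
q = v̄ × d × w = 0.8880 × 0.90 × 2.54 = 2.030 m³/s

2.03 m³/s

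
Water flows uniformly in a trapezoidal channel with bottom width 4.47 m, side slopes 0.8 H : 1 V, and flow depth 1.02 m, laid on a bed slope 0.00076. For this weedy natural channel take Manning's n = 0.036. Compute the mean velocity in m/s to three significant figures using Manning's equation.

0.638 m/s

A = (b + z·y)·y = (4.47 + 0.8×1.02)×1.02 = 5.392 m²
P = b + 2y√(1+z²) = 4.47 + 2×1.02×√(1+0.8²) = 7.082 m
R = A/P = 5.392/7.082 = 0.7613 m
Q = (1/n)·A·R^(2/3)·S^(1/2) = (1/0.036) × 5.392 × 0.7613^(2/3) × 0.00076^(1/2) = 3.442 m³/s
V = Q/A = 3.442/5.392 = 0.6385 m/s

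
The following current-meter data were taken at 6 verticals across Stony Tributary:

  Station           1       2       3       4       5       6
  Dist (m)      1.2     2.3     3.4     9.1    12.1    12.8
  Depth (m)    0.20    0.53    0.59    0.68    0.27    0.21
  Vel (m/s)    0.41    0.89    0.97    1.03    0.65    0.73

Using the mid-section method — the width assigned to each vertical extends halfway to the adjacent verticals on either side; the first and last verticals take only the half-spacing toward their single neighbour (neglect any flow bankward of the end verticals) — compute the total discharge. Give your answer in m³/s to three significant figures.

w_1 = (2.3 − 1.2)/2 = 0.55 m; q_1 = 0.41 × 0.20 × 0.55 = 0.04510 m³/s
w_2 = (3.4 − 1.2)/2 = 1.1 m; q_2 = 0.89 × 0.53 × 1.1 = 0.5189 m³/s
w_3 = (9.1 − 2.3)/2 = 3.4 m; q_3 = 0.97 × 0.59 × 3.4 = 1.946 m³/s
w_4 = (12.1 − 3.4)/2 = 4.35 m; q_4 = 1.03 × 0.68 × 4.35 = 3.047 m³/s
w_5 = (12.8 − 9.1)/2 = 1.85 m; q_5 = 0.65 × 0.27 × 1.85 = 0.3247 m³/s
w_6 = (12.8 − 12.1)/2 = 0.35 m; q_6 = 0.73 × 0.21 × 0.35 = 0.05366 m³/s
Q = Σ qᵢ = 5.935 m³/s

5.93 m³/s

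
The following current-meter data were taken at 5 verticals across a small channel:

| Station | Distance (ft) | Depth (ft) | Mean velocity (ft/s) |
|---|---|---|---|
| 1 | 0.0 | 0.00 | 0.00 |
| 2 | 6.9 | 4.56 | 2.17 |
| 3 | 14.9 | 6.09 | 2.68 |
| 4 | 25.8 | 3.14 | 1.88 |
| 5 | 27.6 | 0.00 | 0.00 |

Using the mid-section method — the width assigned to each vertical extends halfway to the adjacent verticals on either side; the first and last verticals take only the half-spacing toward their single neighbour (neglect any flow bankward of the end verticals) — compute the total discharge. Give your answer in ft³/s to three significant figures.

w_2 = (14.9 − 0.0)/2 = 7.45 ft; q_2 = 2.17 × 4.56 × 7.45 = 73.72 ft³/s
w_3 = (25.8 − 6.9)/2 = 9.45 ft; q_3 = 2.68 × 6.09 × 9.45 = 154.2 ft³/s
w_4 = (27.6 − 14.9)/2 = 6.35 ft; q_4 = 1.88 × 3.14 × 6.35 = 37.49 ft³/s
Stations 1, 5 contribute zero (depth or velocity is 0).
Q = Σ qᵢ = 265.4 ft³/s

265 ft³/s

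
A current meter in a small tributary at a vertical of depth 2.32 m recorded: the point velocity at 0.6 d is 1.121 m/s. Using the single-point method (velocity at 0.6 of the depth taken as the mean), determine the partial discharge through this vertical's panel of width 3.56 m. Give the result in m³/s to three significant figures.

9.26 m³/s

v̄ = v₀.₆ = 1.121 m/s
q = v̄ × d × w = 1.121 × 2.32 × 3.56 = 9.259 m³/s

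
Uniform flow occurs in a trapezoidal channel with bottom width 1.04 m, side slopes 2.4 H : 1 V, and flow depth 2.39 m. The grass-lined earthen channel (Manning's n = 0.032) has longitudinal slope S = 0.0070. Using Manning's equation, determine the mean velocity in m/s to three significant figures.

A = (b + z·y)·y = (1.04 + 2.4×2.39)×2.39 = 16.19 m²
P = b + 2y√(1+z²) = 1.04 + 2×2.39×√(1+2.4²) = 13.47 m
R = A/P = 16.19/13.47 = 1.202 m
Q = (1/n)·A·R^(2/3)·S^(1/2) = (1/0.032) × 16.19 × 1.202^(2/3) × 0.0070^(1/2) = 47.88 m³/s
V = Q/A = 47.88/16.19 = 2.956 m/s

2.96 m/s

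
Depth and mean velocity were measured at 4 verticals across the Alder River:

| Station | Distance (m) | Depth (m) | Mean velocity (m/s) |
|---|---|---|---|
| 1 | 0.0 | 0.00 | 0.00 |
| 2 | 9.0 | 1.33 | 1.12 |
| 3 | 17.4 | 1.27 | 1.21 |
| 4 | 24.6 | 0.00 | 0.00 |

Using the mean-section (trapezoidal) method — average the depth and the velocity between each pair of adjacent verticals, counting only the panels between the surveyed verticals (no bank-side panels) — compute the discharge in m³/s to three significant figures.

Panel 1-2: Δb = 9 m, d̄ = (0.00+1.33)/2 = 0.665, v̄ = (0.00+1.12)/2 = 0.56 → q = 9×0.665×0.56 = 3.352 m³/s
Panel 2-3: Δb = 8.4 m, d̄ = (1.33+1.27)/2 = 1.3, v̄ = (1.12+1.21)/2 = 1.165 → q = 8.4×1.3×1.165 = 12.72 m³/s
Panel 3-4: Δb = 7.2 m, d̄ = (1.27+0.00)/2 = 0.635, v̄ = (1.21+0.00)/2 = 0.605 → q = 7.2×0.635×0.605 = 2.766 m³/s
Q = Σ q = 18.84 m³/s

18.8 m³/s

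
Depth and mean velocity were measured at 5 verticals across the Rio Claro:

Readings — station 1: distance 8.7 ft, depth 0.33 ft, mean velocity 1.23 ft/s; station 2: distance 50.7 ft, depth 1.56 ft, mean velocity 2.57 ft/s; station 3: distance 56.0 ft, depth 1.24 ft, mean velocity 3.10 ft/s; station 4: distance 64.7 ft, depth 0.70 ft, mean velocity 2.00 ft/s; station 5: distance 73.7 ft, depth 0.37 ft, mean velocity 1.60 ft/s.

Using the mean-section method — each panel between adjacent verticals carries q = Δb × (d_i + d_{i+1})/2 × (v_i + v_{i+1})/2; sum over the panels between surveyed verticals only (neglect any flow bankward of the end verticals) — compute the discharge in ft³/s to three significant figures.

127 ft³/s

Panel 1-2: Δb = 42 ft, d̄ = (0.33+1.56)/2 = 0.945, v̄ = (1.23+2.57)/2 = 1.9 → q = 42×0.945×1.9 = 75.41 ft³/s
Panel 2-3: Δb = 5.3 ft, d̄ = (1.56+1.24)/2 = 1.4, v̄ = (2.57+3.10)/2 = 2.835 → q = 5.3×1.4×2.835 = 21.04 ft³/s
Panel 3-4: Δb = 8.7 ft, d̄ = (1.24+0.70)/2 = 0.97, v̄ = (3.10+2.00)/2 = 2.55 → q = 8.7×0.97×2.55 = 21.52 ft³/s
Panel 4-5: Δb = 9 ft, d̄ = (0.70+0.37)/2 = 0.535, v̄ = (2.00+1.60)/2 = 1.8 → q = 9×0.535×1.8 = 8.667 ft³/s
Q = Σ q = 126.6 ft³/s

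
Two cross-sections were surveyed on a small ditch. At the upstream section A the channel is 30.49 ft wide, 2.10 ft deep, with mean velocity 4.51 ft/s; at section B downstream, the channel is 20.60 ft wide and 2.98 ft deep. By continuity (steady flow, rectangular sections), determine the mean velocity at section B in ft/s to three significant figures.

Q = A₁V₁ = (30.49×2.10) × 4.51 = 288.8 ft³/s
A₂ = 20.60 × 2.98 = 61.39 ft²
V₂ = Q/A₂ = 288.8/61.39 = 4.704 ft/s

4.70 ft/s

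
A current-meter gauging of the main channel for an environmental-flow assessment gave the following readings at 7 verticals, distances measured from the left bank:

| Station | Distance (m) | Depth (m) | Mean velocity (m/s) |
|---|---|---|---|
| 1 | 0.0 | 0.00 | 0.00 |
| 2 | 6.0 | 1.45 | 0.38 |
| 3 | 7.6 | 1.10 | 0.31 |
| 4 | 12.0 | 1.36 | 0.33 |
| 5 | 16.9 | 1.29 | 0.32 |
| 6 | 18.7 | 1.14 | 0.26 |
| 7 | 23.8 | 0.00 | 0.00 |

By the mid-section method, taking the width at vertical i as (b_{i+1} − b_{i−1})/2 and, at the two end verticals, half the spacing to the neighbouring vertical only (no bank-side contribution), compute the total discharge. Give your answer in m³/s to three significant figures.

w_2 = (7.6 − 0.0)/2 = 3.8 m; q_2 = 0.38 × 1.45 × 3.8 = 2.094 m³/s
w_3 = (12.0 − 6.0)/2 = 3 m; q_3 = 0.31 × 1.10 × 3 = 1.023 m³/s
w_4 = (16.9 − 7.6)/2 = 4.65 m; q_4 = 0.33 × 1.36 × 4.65 = 2.087 m³/s
w_5 = (18.7 − 12.0)/2 = 3.35 m; q_5 = 0.32 × 1.29 × 3.35 = 1.383 m³/s
w_6 = (23.8 − 16.9)/2 = 3.45 m; q_6 = 0.26 × 1.14 × 3.45 = 1.023 m³/s
Stations 1, 7 contribute zero (depth or velocity is 0).
Q = Σ qᵢ = 7.609 m³/s

7.61 m³/s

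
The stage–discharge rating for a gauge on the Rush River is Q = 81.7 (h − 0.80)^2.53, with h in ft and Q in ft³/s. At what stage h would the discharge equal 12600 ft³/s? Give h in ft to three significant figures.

8.13 ft

h − h₀ = (Q/C)^(1/b) = (12600/81.7)^(1/2.53) = 7.326 ft
h = 0.80 + 7.326 = 8.126 ft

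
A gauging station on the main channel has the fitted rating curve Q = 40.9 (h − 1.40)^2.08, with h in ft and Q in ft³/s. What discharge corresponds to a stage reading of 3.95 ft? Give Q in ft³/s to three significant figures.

Q = 40.9 × (3.95 − 1.40)^2.08 = 40.9 × 2.55^2.08 = 286.6 ft³/s

287 ft³/s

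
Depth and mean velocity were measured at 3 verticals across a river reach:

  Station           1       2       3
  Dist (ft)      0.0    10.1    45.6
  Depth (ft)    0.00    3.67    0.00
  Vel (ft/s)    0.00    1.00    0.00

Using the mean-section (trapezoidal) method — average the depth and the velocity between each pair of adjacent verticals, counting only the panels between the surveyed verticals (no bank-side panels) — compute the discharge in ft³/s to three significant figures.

Panel 1-2: Δb = 10.1 ft, d̄ = (0.00+3.67)/2 = 1.835, v̄ = (0.00+1.00)/2 = 0.5 → q = 10.1×1.835×0.5 = 9.267 ft³/s
Panel 2-3: Δb = 35.5 ft, d̄ = (3.67+0.00)/2 = 1.835, v̄ = (1.00+0.00)/2 = 0.5 → q = 35.5×1.835×0.5 = 32.57 ft³/s
Q = Σ q = 41.84 ft³/s

41.8 ft³/s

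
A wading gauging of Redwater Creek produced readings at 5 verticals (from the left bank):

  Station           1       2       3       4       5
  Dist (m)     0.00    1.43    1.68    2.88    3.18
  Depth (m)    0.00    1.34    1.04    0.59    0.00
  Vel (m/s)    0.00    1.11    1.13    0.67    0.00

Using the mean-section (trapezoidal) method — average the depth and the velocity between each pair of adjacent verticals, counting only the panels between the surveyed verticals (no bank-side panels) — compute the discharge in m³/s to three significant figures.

1.77 m³/s

Panel 1-2: Δb = 1.43 m, d̄ = (0.00+1.34)/2 = 0.67, v̄ = (0.00+1.11)/2 = 0.555 → q = 1.43×0.67×0.555 = 0.5317 m³/s
Panel 2-3: Δb = 0.25 m, d̄ = (1.34+1.04)/2 = 1.19, v̄ = (1.11+1.13)/2 = 1.12 → q = 0.25×1.19×1.12 = 0.3332 m³/s
Panel 3-4: Δb = 1.2 m, d̄ = (1.04+0.59)/2 = 0.815, v̄ = (1.13+0.67)/2 = 0.9 → q = 1.2×0.815×0.9 = 0.8802 m³/s
Panel 4-5: Δb = 0.3 m, d̄ = (0.59+0.00)/2 = 0.295, v̄ = (0.67+0.00)/2 = 0.335 → q = 0.3×0.295×0.335 = 0.02965 m³/s
Q = Σ q = 1.775 m³/s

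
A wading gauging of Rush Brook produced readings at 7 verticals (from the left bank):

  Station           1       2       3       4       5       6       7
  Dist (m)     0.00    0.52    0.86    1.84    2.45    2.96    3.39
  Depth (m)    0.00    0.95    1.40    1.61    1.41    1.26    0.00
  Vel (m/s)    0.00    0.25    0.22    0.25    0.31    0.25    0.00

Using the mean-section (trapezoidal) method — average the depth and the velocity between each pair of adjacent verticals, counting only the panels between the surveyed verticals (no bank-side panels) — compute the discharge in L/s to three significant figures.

Panel 1-2: Δb = 0.52 m, d̄ = (0.00+0.95)/2 = 0.475, v̄ = (0.00+0.25)/2 = 0.125 → q = 0.52×0.475×0.125 = 0.03088 m³/s
Panel 2-3: Δb = 0.34 m, d̄ = (0.95+1.40)/2 = 1.175, v̄ = (0.25+0.22)/2 = 0.235 → q = 0.34×1.175×0.235 = 0.09388 m³/s
Panel 3-4: Δb = 0.98 m, d̄ = (1.40+1.61)/2 = 1.505, v̄ = (0.22+0.25)/2 = 0.235 → q = 0.98×1.505×0.235 = 0.3466 m³/s
Panel 4-5: Δb = 0.61 m, d̄ = (1.61+1.41)/2 = 1.51, v̄ = (0.25+0.31)/2 = 0.28 → q = 0.61×1.51×0.28 = 0.2579 m³/s
Panel 5-6: Δb = 0.51 m, d̄ = (1.41+1.26)/2 = 1.335, v̄ = (0.31+0.25)/2 = 0.28 → q = 0.51×1.335×0.28 = 0.1906 m³/s
Panel 6-7: Δb = 0.43 m, d̄ = (1.26+0.00)/2 = 0.63, v̄ = (0.25+0.00)/2 = 0.125 → q = 0.43×0.63×0.125 = 0.03386 m³/s
Q = Σ q = 0.9538 m³/s
= 0.9538 × 1000 = 953.8 L/s

954 L/s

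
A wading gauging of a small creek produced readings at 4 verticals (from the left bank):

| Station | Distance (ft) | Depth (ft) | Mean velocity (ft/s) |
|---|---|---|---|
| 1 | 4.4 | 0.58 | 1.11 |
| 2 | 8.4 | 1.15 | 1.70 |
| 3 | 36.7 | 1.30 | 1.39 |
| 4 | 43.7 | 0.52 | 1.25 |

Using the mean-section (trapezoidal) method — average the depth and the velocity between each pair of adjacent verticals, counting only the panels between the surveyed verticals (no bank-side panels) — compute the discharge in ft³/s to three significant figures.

Panel 1-2: Δb = 4 ft, d̄ = (0.58+1.15)/2 = 0.865, v̄ = (1.11+1.70)/2 = 1.405 → q = 4×0.865×1.405 = 4.861 ft³/s
Panel 2-3: Δb = 28.3 ft, d̄ = (1.15+1.30)/2 = 1.225, v̄ = (1.70+1.39)/2 = 1.545 → q = 28.3×1.225×1.545 = 53.56 ft³/s
Panel 3-4: Δb = 7 ft, d̄ = (1.30+0.52)/2 = 0.91, v̄ = (1.39+1.25)/2 = 1.32 → q = 7×0.91×1.32 = 8.408 ft³/s
Q = Σ q = 66.83 ft³/s

66.8 ft³/s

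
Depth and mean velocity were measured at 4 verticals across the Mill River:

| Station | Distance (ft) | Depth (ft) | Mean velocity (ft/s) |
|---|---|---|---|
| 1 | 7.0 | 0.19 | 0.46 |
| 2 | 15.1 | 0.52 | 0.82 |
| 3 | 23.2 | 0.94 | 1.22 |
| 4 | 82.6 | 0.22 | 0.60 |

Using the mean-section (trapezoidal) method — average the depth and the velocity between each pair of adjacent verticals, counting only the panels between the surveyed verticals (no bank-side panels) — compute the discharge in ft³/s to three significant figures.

Panel 1-2: Δb = 8.1 ft, d̄ = (0.19+0.52)/2 = 0.355, v̄ = (0.46+0.82)/2 = 0.64 → q = 8.1×0.355×0.64 = 1.840 ft³/s
Panel 2-3: Δb = 8.1 ft, d̄ = (0.52+0.94)/2 = 0.73, v̄ = (0.82+1.22)/2 = 1.02 → q = 8.1×0.73×1.02 = 6.031 ft³/s
Panel 3-4: Δb = 59.4 ft, d̄ = (0.94+0.22)/2 = 0.58, v̄ = (1.22+0.60)/2 = 0.91 → q = 59.4×0.58×0.91 = 31.35 ft³/s
Q = Σ q = 39.22 ft³/s

39.2 ft³/s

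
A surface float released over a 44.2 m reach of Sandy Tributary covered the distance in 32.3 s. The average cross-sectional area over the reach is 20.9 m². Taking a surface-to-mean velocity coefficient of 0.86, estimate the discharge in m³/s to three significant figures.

v_surface = L / t̄ = 44.2 / 32.3 = 1.368 m/s
v_mean = 0.86 × 1.368 = 1.177 m/s
Q = A × v_mean = 20.9 × 1.177 = 24.60 m³/s

24.6 m³/s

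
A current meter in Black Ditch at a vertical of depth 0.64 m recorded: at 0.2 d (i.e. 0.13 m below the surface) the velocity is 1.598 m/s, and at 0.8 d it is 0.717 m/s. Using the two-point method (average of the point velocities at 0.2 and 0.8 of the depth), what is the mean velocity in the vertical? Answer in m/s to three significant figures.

1.16 m/s

v̄ = (1.598 + 0.717) / 2 = 1.158 m/s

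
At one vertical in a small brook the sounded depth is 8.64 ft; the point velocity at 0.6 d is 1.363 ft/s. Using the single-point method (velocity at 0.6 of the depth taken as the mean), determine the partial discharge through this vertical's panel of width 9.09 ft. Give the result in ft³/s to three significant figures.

v̄ = v₀.₆ = 1.363 ft/s
q = v̄ × d × w = 1.363 × 8.64 × 9.09 = 107.0 ft³/s

107 ft³/s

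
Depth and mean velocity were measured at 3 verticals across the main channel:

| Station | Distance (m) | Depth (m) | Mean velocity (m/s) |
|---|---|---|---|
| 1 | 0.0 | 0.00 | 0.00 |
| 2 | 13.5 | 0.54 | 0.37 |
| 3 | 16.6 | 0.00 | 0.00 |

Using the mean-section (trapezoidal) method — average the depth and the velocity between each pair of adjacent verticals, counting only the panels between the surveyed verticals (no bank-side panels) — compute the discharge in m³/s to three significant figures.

Panel 1-2: Δb = 13.5 m, d̄ = (0.00+0.54)/2 = 0.27, v̄ = (0.00+0.37)/2 = 0.185 → q = 13.5×0.27×0.185 = 0.6743 m³/s
Panel 2-3: Δb = 3.1 m, d̄ = (0.54+0.00)/2 = 0.27, v̄ = (0.37+0.00)/2 = 0.185 → q = 3.1×0.27×0.185 = 0.1548 m³/s
Q = Σ q = 0.8292 m³/s

0.829 m³/s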